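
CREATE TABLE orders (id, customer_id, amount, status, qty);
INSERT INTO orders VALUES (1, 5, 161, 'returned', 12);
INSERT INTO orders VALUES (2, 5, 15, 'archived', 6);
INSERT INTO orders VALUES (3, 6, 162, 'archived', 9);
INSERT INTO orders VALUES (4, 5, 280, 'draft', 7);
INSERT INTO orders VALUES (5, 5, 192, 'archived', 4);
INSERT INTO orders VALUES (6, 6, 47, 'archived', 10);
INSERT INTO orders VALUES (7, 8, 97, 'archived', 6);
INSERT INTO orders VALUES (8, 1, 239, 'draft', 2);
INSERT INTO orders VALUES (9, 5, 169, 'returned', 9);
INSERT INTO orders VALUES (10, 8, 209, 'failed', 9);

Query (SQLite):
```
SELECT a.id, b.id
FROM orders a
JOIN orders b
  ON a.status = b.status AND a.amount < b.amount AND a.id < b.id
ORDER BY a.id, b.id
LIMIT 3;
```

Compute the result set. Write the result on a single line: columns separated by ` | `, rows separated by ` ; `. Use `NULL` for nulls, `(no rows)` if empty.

1 | 9 ; 2 | 3 ; 2 | 5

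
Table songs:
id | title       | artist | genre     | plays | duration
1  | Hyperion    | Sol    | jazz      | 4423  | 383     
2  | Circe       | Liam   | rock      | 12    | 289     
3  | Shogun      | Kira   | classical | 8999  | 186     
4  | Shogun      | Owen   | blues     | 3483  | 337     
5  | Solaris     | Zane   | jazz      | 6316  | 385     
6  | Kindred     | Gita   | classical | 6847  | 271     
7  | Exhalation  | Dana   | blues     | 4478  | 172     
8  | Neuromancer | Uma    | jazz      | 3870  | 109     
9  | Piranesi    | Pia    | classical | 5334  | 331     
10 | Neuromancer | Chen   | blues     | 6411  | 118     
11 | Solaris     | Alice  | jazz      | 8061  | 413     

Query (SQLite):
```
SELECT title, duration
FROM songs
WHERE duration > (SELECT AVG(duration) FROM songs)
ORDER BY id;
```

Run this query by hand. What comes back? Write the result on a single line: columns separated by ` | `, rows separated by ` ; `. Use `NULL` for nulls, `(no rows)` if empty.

Hyperion | 383 ; Circe | 289 ; Shogun | 337 ; Solaris | 385 ; Piranesi | 331 ; Solaris | 413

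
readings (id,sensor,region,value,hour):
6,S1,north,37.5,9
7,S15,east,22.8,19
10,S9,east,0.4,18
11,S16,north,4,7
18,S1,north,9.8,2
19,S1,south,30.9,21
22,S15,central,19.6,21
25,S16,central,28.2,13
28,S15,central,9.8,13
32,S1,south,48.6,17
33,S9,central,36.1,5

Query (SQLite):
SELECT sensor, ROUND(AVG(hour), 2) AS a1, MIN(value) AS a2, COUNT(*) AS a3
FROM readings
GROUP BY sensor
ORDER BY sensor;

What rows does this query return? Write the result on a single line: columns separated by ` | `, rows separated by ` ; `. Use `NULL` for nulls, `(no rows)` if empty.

Group readings by sensor.
Per group compute: ROUND(AVG(hour), 2), MIN(value), COUNT(*).
  S1: ids {6, 18, 19, 32} → ROUND(AVG(hour), 2)=12.25, MIN(value)=9.8, COUNT(*)=4
  S15: ids {7, 22, 28} → ROUND(AVG(hour), 2)=17.67, MIN(value)=9.8, COUNT(*)=3
  S16: ids {11, 25} → ROUND(AVG(hour), 2)=10, MIN(value)=4, COUNT(*)=2
  S9: ids {10, 33} → ROUND(AVG(hour), 2)=11.5, MIN(value)=0.4, COUNT(*)=2

S1 | 12.25 | 9.8 | 4 ; S15 | 17.67 | 9.8 | 3 ; S16 | 10 | 4 | 2 ; S9 | 11.5 | 0.4 | 2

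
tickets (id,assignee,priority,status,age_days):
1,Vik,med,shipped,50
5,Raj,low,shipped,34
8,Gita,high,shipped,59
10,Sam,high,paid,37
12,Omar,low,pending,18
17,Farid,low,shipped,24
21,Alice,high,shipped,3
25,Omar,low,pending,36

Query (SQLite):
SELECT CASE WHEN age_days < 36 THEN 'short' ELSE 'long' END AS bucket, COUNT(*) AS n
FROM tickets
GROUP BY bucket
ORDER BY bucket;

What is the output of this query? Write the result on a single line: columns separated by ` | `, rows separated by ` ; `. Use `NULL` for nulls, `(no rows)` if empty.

long | 4 ; short | 4

Bucket rows by age_days < 36 → 'short' else 'long'; count each bucket.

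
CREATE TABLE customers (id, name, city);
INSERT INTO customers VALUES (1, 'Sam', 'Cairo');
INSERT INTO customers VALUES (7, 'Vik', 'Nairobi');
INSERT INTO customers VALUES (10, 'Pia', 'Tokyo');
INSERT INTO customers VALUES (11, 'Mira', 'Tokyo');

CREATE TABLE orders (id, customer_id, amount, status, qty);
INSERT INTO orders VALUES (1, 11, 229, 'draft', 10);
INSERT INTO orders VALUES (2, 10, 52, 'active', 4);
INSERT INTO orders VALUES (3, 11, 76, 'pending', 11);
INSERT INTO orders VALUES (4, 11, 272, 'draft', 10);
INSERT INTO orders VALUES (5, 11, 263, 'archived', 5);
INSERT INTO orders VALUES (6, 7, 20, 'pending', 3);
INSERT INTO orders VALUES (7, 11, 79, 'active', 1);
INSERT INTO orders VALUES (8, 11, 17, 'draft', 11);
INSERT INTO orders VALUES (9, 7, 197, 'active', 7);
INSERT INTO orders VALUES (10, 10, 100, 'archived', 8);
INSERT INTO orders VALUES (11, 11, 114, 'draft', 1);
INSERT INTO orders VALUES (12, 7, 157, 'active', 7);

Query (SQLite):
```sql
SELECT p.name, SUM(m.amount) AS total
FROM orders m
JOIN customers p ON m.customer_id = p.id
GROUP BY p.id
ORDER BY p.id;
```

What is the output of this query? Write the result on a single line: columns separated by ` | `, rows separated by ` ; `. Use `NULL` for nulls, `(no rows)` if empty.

Vik | 374 ; Pia | 152 ; Mira | 1050

Join each orders row to its customers via customer_id.
Group joined rows by customers.id; compute SUM(m.amount) per group.
  7: ids {6, 9, 12} → SUM(m.amount)=374
  10: ids {2, 10} → SUM(m.amount)=152
  11: ids {1, 3, 4, 5, 7, 8, 11} → SUM(m.amount)=1050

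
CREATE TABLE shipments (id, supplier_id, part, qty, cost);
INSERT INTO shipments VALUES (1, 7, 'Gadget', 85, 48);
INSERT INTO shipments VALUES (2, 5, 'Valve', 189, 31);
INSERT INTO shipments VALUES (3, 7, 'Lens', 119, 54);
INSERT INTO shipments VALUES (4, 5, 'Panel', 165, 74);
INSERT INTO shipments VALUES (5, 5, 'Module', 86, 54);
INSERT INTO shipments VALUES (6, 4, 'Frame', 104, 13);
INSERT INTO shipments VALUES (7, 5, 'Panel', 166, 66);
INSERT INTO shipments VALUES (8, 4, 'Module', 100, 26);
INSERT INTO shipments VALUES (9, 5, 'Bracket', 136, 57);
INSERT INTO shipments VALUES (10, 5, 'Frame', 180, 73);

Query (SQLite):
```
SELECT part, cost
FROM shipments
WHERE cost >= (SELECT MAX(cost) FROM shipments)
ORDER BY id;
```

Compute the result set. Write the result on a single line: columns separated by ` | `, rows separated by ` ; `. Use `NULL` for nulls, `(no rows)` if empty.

Scalar subquery: MAX(cost) over all shipments rows = 74.
Keep rows where cost >= that value.

Panel | 74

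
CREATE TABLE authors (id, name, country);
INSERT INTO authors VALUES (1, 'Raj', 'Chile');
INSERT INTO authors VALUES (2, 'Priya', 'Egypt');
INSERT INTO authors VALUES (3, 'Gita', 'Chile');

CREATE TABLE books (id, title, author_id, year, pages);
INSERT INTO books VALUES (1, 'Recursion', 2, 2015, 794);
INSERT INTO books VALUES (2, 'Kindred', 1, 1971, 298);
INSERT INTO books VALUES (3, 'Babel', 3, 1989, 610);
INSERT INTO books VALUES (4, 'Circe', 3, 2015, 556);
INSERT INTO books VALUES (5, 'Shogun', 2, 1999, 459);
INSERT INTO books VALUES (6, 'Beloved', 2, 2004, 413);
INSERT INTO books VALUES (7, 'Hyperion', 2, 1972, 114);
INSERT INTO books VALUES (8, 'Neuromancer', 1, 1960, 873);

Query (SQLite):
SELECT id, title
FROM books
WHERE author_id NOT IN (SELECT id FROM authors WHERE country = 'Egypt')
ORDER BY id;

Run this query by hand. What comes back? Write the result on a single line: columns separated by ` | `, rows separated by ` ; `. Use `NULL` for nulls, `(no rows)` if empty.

Inner query: authors.id where country = 'Egypt'.
Outer: keep books rows whose author_id is not in that set.
Inner query → {2}

2 | Kindred ; 3 | Babel ; 4 | Circe ; 8 | Neuromancer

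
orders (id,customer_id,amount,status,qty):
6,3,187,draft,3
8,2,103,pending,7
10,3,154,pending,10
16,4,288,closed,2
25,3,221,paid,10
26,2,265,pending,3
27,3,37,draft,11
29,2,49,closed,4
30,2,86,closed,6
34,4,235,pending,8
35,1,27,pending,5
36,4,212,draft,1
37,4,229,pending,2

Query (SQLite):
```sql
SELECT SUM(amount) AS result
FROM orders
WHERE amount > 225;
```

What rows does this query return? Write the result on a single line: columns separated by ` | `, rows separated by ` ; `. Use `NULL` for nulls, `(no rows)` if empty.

Rows where amount > 225 → amount values: [288, 265, 235, 229].
SUM of non-NULL values = 1017.

1017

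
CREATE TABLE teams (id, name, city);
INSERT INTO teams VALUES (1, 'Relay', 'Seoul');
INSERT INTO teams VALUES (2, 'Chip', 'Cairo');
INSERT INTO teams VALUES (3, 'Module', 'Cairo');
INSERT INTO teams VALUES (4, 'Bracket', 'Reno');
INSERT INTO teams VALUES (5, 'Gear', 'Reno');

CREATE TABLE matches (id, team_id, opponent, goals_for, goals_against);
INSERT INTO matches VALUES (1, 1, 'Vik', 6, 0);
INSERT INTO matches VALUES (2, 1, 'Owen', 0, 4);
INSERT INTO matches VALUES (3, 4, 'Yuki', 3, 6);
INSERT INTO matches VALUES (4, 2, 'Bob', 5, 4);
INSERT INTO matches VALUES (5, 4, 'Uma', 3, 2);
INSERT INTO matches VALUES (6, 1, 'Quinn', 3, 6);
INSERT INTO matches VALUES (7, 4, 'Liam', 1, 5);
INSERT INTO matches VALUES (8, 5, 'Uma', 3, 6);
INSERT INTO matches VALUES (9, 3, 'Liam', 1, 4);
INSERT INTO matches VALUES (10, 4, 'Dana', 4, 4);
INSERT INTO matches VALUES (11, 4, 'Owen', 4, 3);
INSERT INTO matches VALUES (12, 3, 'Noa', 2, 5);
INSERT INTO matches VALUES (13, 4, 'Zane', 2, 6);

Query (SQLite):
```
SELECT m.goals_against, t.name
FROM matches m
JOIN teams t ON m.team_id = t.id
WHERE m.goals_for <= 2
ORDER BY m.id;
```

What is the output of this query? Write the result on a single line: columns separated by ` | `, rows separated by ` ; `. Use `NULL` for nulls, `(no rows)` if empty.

4 | Relay ; 5 | Bracket ; 4 | Module ; 5 | Module ; 6 | Bracket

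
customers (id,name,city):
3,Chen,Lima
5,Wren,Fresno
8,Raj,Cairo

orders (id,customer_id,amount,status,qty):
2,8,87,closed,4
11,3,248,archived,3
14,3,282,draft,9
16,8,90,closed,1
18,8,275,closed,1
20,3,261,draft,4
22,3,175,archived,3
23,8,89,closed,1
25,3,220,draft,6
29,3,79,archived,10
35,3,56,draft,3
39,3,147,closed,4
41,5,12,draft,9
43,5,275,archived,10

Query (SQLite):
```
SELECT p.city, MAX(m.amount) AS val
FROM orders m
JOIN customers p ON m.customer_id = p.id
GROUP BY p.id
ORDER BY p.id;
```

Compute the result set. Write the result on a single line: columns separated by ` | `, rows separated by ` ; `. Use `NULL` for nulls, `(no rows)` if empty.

Lima | 282 ; Fresno | 275 ; Cairo | 275

Join each orders row to its customers via customer_id.
Group joined rows by customers.id; compute MAX(m.amount) per group.
  3: ids {11, 14, 20, 22, 25, 29, 35, 39} → MAX(m.amount)=282
  5: ids {41, 43} → MAX(m.amount)=275
  8: ids {2, 16, 18, 23} → MAX(m.amount)=275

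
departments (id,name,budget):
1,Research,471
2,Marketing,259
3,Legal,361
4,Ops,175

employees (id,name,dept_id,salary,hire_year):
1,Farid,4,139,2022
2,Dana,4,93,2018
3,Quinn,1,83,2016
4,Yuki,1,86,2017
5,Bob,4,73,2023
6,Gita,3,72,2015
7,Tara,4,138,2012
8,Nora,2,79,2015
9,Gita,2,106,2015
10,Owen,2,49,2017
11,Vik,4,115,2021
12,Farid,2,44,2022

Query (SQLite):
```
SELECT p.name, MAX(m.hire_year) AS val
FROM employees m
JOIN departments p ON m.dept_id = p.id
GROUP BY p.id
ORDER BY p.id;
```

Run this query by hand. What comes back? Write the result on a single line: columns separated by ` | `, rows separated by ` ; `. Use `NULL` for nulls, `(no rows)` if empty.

Join each employees row to its departments via dept_id.
Group joined rows by departments.id; compute MAX(m.hire_year) per group.
  1: ids {3, 4} → MAX(m.hire_year)=2017
  2: ids {8, 9, 10, 12} → MAX(m.hire_year)=2022
  3: ids {6} → MAX(m.hire_year)=2015
  4: ids {1, 2, 5, 7, 11} → MAX(m.hire_year)=2023

Research | 2017 ; Marketing | 2022 ; Legal | 2015 ; Ops | 2023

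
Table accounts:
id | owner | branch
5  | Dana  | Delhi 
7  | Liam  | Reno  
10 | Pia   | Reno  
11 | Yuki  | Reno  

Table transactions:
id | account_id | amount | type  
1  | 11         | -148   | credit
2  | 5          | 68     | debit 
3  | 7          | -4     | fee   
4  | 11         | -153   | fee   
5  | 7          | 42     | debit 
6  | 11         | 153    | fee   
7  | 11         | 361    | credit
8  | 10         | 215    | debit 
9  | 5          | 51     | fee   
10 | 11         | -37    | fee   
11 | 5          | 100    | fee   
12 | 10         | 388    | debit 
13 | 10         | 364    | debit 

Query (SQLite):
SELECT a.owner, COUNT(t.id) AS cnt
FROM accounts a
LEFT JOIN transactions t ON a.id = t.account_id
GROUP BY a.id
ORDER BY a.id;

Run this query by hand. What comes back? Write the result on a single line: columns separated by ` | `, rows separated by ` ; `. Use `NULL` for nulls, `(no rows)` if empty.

Dana | 3 ; Liam | 2 ; Pia | 3 ; Yuki | 5

LEFT JOIN keeps every accounts row; unmatched ones get NULL for transactions columns.
Group by accounts.id and compute COUNT(t.id). COUNT(col) of an all-NULL group is 0.
  5: ids {2, 9, 11} → COUNT(t.id)=3
  7: ids {3, 5} → COUNT(t.id)=2
  10: ids {8, 12, 13} → COUNT(t.id)=3
  11: ids {1, 4, 6, 7, 10} → COUNT(t.id)=5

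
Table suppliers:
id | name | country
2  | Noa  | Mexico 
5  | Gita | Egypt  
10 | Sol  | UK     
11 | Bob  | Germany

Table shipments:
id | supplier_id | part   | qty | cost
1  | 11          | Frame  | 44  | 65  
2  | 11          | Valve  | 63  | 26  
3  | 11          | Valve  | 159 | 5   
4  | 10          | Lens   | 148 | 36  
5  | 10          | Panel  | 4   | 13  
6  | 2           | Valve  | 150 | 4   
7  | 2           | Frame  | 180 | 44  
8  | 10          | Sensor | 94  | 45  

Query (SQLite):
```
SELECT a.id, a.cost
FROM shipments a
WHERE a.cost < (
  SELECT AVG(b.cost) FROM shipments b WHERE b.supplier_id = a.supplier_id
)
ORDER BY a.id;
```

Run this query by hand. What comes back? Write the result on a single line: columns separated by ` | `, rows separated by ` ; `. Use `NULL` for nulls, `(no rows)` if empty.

For each shipments row a, compute AVG(cost) over rows sharing a.supplier_id.
Keep row a if a.cost < that per-group AVG.
  supplier_id=2: AVG(cost) = 24.0
  supplier_id=10: AVG(cost) = 31.333333
  supplier_id=11: AVG(cost) = 32.0

2 | 26 ; 3 | 5 ; 5 | 13 ; 6 | 4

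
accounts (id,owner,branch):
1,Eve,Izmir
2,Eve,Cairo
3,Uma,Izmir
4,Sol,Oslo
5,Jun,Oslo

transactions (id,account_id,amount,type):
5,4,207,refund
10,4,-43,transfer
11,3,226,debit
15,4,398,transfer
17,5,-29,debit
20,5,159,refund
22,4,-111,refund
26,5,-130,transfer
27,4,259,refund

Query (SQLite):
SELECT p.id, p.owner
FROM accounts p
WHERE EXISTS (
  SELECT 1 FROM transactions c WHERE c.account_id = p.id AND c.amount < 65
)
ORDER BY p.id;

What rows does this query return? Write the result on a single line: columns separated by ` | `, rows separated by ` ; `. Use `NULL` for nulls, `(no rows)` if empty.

For each accounts row, check whether any transactions with matching account_id has amount < 65.
Keep rows where that is true.

4 | Sol ; 5 | Jun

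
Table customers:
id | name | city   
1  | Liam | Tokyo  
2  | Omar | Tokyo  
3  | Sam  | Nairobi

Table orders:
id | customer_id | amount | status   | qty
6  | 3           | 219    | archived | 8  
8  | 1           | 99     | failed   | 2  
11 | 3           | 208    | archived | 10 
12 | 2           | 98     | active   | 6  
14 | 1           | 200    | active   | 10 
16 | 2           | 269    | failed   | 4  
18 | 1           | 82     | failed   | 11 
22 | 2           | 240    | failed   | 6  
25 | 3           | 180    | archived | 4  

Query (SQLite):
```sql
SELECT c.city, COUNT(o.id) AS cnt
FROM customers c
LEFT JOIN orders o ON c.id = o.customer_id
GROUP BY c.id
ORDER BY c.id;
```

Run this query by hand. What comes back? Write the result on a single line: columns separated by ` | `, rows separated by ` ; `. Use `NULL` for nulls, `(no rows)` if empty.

LEFT JOIN keeps every customers row; unmatched ones get NULL for orders columns.
Group by customers.id and compute COUNT(o.id). COUNT(col) of an all-NULL group is 0.
  1: ids {8, 14, 18} → COUNT(o.id)=3
  2: ids {12, 16, 22} → COUNT(o.id)=3
  3: ids {6, 11, 25} → COUNT(o.id)=3

Tokyo | 3 ; Tokyo | 3 ; Nairobi | 3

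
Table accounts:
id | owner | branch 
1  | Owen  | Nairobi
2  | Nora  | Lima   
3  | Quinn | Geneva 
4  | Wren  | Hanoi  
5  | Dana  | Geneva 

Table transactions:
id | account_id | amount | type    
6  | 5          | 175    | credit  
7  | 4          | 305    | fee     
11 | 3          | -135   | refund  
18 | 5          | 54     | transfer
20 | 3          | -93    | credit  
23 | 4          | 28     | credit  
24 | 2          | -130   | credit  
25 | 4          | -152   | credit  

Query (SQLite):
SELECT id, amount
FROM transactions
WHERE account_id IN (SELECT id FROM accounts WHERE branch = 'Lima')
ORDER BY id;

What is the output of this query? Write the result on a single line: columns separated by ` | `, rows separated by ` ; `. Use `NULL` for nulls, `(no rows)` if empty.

Inner query: accounts.id where branch = 'Lima'.
Outer: keep transactions rows whose account_id is in that set.
Inner query → {2}

24 | -130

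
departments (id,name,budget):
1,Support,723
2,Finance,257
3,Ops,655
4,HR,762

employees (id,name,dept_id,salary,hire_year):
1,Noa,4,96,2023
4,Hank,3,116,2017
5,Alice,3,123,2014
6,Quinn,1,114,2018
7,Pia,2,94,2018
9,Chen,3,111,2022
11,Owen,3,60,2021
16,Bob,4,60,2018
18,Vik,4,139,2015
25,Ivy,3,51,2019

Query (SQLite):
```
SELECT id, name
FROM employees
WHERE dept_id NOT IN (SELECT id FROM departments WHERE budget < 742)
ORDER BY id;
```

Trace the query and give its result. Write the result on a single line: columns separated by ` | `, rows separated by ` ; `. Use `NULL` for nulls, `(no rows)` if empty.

1 | Noa ; 16 | Bob ; 18 | Vik

Inner query: departments.id where budget < 742.
Outer: keep employees rows whose dept_id is not in that set.
Inner query → {1, 2, 3}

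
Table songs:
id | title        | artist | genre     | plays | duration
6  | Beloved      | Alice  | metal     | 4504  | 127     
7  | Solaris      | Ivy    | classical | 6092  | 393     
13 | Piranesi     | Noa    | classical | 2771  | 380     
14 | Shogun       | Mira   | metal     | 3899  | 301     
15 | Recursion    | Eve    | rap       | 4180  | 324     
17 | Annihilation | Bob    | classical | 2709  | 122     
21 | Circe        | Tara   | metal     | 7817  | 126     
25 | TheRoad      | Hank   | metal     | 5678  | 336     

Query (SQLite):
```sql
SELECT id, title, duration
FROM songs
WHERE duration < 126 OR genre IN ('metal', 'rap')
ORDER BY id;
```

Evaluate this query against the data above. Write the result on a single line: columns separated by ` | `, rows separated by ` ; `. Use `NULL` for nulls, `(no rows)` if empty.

6 | Beloved | 127 ; 14 | Shogun | 301 ; 15 | Recursion | 324 ; 17 | Annihilation | 122 ; 21 | Circe | 126 ; 25 | TheRoad | 336

duration < 126: ids {17}
genre IN ('metal', 'rap'): ids {6, 14, 15, 21, 25}
Combine with OR.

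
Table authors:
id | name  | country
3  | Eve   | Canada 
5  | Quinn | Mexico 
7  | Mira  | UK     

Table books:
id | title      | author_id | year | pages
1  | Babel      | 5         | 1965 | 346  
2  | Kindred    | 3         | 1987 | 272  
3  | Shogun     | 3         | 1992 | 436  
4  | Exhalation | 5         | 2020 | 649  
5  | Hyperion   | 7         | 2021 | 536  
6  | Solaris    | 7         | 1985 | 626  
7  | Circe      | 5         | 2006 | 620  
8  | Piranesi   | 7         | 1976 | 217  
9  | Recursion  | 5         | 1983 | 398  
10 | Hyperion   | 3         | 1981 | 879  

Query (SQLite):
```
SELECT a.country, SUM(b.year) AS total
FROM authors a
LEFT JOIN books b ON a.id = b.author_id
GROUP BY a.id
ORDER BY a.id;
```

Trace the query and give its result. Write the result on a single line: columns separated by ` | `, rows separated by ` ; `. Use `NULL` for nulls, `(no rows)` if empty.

Canada | 5960 ; Mexico | 7974 ; UK | 5982

LEFT JOIN keeps every authors row; unmatched ones get NULL for books columns.
Group by authors.id and compute SUM(b.year). SUM over an all-NULL group is NULL.
  3: ids {2, 3, 10} → SUM(b.year)=5960
  5: ids {1, 4, 7, 9} → SUM(b.year)=7974
  7: ids {5, 6, 8} → SUM(b.year)=5982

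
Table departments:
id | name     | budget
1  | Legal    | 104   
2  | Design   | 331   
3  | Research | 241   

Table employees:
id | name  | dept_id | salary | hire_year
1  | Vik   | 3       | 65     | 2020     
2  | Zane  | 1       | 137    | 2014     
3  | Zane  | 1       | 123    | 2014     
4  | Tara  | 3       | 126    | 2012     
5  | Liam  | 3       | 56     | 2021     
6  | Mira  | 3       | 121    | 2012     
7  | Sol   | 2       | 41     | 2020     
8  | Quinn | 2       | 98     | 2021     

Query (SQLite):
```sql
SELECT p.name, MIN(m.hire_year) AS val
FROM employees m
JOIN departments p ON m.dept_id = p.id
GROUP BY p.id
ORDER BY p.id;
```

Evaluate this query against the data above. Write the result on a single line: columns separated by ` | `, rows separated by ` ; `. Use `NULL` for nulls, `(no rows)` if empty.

Legal | 2014 ; Design | 2020 ; Research | 2012

Join each employees row to its departments via dept_id.
Group joined rows by departments.id; compute MIN(m.hire_year) per group.
  1: ids {2, 3} → MIN(m.hire_year)=2014
  2: ids {7, 8} → MIN(m.hire_year)=2020
  3: ids {1, 4, 5, 6} → MIN(m.hire_year)=2012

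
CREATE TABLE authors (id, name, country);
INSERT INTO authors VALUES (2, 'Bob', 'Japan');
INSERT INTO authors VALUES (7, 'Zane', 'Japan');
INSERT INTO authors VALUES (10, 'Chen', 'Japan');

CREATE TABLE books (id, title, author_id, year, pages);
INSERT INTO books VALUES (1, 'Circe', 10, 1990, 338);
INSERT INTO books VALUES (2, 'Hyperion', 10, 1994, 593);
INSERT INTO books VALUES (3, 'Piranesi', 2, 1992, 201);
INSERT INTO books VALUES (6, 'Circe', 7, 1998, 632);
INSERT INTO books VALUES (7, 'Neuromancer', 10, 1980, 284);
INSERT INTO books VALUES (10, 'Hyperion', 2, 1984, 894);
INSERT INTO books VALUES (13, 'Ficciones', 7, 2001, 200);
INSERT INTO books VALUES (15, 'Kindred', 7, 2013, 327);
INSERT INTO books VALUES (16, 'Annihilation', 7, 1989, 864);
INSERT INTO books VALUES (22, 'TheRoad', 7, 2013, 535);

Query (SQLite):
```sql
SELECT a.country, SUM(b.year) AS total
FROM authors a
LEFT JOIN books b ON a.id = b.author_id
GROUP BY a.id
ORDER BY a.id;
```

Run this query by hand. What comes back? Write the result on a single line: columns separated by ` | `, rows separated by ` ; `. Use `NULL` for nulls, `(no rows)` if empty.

Japan | 3976 ; Japan | 10014 ; Japan | 5964

LEFT JOIN keeps every authors row; unmatched ones get NULL for books columns.
Group by authors.id and compute SUM(b.year). SUM over an all-NULL group is NULL.
  2: ids {3, 10} → SUM(b.year)=3976
  7: ids {6, 13, 15, 16, 22} → SUM(b.year)=10014
  10: ids {1, 2, 7} → SUM(b.year)=5964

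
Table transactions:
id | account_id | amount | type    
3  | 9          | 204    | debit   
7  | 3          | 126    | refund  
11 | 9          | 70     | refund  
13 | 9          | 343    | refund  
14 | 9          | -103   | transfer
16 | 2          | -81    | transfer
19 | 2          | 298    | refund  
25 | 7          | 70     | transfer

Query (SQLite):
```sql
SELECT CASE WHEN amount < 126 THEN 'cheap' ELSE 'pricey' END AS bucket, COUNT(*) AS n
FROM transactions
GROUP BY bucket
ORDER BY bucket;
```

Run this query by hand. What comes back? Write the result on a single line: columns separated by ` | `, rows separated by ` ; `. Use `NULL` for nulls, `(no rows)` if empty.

Bucket rows by amount < 126 → 'cheap' else 'pricey'; count each bucket.

cheap | 4 ; pricey | 4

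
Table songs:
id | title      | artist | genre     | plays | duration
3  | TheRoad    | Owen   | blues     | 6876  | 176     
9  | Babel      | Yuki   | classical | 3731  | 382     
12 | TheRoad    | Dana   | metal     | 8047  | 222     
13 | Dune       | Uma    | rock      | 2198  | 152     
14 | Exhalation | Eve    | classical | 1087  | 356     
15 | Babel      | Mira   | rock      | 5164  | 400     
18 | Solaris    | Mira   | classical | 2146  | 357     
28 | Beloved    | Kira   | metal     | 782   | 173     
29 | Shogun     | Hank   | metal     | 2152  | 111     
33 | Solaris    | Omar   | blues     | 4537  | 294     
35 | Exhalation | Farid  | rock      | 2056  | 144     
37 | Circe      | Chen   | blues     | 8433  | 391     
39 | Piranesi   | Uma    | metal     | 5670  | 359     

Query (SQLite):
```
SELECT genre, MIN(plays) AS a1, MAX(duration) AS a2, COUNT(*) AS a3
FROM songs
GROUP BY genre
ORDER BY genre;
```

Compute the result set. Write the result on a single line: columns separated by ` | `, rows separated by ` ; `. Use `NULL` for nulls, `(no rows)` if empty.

blues | 4537 | 391 | 3 ; classical | 1087 | 382 | 3 ; metal | 782 | 359 | 4 ; rock | 2056 | 400 | 3

Group songs by genre.
Per group compute: MIN(plays), MAX(duration), COUNT(*).
  blues: ids {3, 33, 37} → MIN(plays)=4537, MAX(duration)=391, COUNT(*)=3
  classical: ids {9, 14, 18} → MIN(plays)=1087, MAX(duration)=382, COUNT(*)=3
  metal: ids {12, 28, 29, 39} → MIN(plays)=782, MAX(duration)=359, COUNT(*)=4
  rock: ids {13, 15, 35} → MIN(plays)=2056, MAX(duration)=400, COUNT(*)=3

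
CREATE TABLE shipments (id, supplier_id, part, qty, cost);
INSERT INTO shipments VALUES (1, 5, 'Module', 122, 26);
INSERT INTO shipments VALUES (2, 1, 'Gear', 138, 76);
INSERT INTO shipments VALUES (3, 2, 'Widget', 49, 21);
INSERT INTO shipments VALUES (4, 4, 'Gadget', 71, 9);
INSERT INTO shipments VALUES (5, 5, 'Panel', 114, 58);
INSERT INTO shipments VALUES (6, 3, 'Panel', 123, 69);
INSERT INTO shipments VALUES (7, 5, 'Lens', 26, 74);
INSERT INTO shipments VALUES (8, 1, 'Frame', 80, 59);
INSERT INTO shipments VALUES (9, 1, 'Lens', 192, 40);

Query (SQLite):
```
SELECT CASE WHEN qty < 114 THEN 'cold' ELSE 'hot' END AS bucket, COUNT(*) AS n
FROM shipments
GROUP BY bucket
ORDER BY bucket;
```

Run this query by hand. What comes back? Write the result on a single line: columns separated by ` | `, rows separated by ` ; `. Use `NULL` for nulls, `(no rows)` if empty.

cold | 4 ; hot | 5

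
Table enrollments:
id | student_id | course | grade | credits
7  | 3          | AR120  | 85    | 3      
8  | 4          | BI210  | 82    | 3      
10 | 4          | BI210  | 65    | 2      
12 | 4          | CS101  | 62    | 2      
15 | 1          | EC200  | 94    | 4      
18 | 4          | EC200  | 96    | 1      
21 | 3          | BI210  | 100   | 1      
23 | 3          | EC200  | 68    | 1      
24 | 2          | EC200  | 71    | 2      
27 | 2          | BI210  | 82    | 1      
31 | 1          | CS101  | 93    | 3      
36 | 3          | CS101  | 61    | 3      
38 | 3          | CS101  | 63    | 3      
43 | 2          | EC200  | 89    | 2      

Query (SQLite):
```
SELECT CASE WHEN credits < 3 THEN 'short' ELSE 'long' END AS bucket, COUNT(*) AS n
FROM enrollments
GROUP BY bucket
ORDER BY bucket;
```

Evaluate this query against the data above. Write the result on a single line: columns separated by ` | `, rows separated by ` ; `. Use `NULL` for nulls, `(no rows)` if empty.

Bucket rows by credits < 3 → 'short' else 'long'; count each bucket.

long | 6 ; short | 8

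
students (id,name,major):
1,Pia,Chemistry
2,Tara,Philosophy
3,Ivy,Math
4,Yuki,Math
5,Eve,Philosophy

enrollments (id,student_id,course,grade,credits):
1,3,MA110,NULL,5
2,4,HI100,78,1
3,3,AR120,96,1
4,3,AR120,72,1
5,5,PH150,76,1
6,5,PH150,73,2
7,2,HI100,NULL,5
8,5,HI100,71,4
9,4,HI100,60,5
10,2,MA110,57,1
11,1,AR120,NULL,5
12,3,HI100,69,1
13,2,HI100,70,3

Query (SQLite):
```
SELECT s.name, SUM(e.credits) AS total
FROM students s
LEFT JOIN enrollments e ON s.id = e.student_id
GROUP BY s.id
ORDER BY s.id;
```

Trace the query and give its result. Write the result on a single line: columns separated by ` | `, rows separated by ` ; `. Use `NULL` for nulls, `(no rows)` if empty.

LEFT JOIN keeps every students row; unmatched ones get NULL for enrollments columns.
Group by students.id and compute SUM(e.credits). SUM over an all-NULL group is NULL.
  1: ids {11} → SUM(e.credits)=5
  2: ids {7, 10, 13} → SUM(e.credits)=9
  3: ids {1, 3, 4, 12} → SUM(e.credits)=8
  4: ids {2, 9} → SUM(e.credits)=6
  5: ids {5, 6, 8} → SUM(e.credits)=7

Pia | 5 ; Tara | 9 ; Ivy | 8 ; Yuki | 6 ; Eve | 7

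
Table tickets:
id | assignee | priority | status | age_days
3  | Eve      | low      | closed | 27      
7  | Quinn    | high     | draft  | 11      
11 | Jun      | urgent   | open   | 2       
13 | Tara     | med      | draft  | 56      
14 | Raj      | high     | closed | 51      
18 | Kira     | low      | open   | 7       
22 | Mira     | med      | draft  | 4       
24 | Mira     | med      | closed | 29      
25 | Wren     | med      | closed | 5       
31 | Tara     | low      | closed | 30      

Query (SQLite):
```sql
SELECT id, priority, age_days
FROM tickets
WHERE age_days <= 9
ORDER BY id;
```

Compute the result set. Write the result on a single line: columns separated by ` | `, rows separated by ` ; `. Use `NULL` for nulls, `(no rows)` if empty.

11 | urgent | 2 ; 18 | low | 7 ; 22 | med | 4 ; 25 | med | 5

age_days <= 9: ids {11, 18, 22, 25}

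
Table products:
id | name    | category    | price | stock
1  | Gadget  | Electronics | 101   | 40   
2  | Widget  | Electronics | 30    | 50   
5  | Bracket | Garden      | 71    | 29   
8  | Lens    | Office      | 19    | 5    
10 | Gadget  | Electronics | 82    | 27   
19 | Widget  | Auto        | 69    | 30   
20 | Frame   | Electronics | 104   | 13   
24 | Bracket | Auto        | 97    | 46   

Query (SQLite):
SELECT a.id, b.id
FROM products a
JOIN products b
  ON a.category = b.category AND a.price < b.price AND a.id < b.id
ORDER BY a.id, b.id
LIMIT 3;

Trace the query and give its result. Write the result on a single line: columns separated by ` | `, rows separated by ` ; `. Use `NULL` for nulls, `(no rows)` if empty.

Pairs (a,b) with same category, a.price < b.price, a.id < b.id.
category groups: Auto:{19,24} Electronics:{1,2,10,20} Garden:{5} Office:{8}
Ordered by (a.id, b.id); first 3.

1 | 20 ; 2 | 10 ; 2 | 20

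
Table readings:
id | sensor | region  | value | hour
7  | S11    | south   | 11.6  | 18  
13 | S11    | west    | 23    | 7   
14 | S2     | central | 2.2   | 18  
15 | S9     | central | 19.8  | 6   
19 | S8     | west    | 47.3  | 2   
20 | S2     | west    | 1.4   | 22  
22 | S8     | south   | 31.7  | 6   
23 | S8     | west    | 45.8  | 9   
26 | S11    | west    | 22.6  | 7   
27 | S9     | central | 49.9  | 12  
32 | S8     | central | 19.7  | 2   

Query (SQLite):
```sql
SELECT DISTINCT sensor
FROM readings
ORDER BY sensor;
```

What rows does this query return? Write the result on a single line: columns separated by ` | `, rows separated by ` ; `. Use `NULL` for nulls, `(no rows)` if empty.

Collect distinct sensor values from readings.

S11 ; S2 ; S8 ; S9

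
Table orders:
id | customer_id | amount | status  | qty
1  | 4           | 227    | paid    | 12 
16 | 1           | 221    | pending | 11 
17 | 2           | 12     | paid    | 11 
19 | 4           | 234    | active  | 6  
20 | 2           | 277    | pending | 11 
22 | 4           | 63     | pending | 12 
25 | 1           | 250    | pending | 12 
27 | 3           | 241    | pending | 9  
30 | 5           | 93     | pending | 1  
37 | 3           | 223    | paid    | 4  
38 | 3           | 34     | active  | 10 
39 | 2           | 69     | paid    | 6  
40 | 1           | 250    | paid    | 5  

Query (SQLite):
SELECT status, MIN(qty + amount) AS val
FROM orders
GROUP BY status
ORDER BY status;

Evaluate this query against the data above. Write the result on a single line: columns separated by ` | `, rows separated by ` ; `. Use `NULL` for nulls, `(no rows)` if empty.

active | 44 ; paid | 23 ; pending | 75

For each row compute qty + amount.
Group by status; take MIN of the expression per group.
  active: ids {19, 38} → MIN(qty + amount)=44
  paid: ids {1, 17, 37, 39, 40} → MIN(qty + amount)=23
  pending: ids {16, 20, 22, 25, 27, 30} → MIN(qty + amount)=75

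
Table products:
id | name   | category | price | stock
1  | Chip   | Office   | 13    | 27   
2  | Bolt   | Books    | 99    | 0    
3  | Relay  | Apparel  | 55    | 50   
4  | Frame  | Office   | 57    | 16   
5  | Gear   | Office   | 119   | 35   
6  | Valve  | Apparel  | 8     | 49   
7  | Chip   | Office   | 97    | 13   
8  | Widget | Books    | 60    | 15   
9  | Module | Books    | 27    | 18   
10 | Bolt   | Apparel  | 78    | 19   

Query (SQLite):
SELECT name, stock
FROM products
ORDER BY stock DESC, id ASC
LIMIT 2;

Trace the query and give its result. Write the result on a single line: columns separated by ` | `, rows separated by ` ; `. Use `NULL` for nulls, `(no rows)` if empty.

Relay | 50 ; Valve | 49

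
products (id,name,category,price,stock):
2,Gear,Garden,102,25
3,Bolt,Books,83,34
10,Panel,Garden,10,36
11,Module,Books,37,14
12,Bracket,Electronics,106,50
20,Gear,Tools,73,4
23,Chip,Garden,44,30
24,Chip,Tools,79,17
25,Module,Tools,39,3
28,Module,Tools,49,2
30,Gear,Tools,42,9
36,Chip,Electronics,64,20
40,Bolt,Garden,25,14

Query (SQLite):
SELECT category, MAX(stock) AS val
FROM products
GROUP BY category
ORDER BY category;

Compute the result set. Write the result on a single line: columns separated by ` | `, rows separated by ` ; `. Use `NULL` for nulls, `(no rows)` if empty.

Partition products by category; compute MAX(stock) within each group.
  Books: ids {3, 11} → MAX(stock)=34
  Electronics: ids {12, 36} → MAX(stock)=50
  Garden: ids {2, 10, 23, 40} → MAX(stock)=36
  Tools: ids {20, 24, 25, 28, 30} → MAX(stock)=17

Books | 34 ; Electronics | 50 ; Garden | 36 ; Tools | 17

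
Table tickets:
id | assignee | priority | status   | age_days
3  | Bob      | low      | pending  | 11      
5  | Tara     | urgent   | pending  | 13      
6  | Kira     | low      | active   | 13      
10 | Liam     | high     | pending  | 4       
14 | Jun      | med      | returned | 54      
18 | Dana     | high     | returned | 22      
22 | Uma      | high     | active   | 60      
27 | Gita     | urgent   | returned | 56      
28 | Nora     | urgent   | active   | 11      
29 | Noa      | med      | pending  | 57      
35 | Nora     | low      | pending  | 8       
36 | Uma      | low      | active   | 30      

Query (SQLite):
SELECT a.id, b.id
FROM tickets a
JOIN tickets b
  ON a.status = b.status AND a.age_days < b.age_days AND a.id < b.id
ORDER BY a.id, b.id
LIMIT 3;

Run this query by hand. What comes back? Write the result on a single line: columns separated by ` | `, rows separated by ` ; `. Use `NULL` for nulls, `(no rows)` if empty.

Pairs (a,b) with same status, a.age_days < b.age_days, a.id < b.id.
status groups: active:{6,22,28,36} pending:{3,5,10,29,35} returned:{14,18,27}
Ordered by (a.id, b.id); first 3.

3 | 5 ; 3 | 29 ; 5 | 29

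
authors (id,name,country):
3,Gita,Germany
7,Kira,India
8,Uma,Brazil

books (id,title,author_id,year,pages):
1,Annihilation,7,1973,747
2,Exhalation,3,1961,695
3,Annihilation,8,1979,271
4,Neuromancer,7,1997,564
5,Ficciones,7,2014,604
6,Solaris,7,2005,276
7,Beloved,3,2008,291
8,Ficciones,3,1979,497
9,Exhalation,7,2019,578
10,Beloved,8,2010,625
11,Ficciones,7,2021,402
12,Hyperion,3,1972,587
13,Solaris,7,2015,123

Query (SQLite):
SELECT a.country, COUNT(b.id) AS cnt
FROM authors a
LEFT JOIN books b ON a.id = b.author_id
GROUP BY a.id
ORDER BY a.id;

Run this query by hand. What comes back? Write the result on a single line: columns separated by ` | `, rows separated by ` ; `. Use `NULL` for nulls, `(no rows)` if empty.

Germany | 4 ; India | 7 ; Brazil | 2

LEFT JOIN keeps every authors row; unmatched ones get NULL for books columns.
Group by authors.id and compute COUNT(b.id). COUNT(col) of an all-NULL group is 0.
  3: ids {2, 7, 8, 12} → COUNT(b.id)=4
  7: ids {1, 4, 5, 6, 9, 11, 13} → COUNT(b.id)=7
  8: ids {3, 10} → COUNT(b.id)=2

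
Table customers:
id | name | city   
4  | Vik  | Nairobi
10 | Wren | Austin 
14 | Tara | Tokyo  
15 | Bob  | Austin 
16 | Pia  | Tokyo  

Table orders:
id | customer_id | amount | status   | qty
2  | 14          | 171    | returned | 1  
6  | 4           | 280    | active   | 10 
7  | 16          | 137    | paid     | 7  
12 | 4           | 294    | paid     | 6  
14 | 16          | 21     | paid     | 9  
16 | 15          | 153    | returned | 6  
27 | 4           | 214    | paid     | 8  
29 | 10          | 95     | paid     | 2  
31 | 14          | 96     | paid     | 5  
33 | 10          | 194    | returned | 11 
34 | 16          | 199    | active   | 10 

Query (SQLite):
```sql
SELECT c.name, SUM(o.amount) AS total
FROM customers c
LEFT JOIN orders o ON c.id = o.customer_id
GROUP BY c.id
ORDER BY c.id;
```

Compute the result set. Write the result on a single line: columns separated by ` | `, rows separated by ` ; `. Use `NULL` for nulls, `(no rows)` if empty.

LEFT JOIN keeps every customers row; unmatched ones get NULL for orders columns.
Group by customers.id and compute SUM(o.amount). SUM over an all-NULL group is NULL.
  4: ids {6, 12, 27} → SUM(o.amount)=788
  10: ids {29, 33} → SUM(o.amount)=289
  14: ids {2, 31} → SUM(o.amount)=267
  15: ids {16} → SUM(o.amount)=153
  16: ids {7, 14, 34} → SUM(o.amount)=357

Vik | 788 ; Wren | 289 ; Tara | 267 ; Bob | 153 ; Pia | 357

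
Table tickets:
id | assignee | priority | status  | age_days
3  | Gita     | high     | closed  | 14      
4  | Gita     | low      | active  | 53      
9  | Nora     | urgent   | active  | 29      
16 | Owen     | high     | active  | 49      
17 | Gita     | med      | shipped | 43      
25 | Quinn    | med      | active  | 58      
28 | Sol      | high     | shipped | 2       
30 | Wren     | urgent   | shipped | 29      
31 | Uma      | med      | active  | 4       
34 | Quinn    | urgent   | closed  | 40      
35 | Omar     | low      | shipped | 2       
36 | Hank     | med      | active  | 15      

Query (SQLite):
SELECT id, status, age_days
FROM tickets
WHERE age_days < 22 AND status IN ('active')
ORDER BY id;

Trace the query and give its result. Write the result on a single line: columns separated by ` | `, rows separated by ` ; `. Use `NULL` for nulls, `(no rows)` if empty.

age_days < 22: ids {3, 28, 31, 35, 36}
status IN ('active'): ids {4, 9, 16, 25, 31, 36}
Combine with AND.

31 | active | 4 ; 36 | active | 15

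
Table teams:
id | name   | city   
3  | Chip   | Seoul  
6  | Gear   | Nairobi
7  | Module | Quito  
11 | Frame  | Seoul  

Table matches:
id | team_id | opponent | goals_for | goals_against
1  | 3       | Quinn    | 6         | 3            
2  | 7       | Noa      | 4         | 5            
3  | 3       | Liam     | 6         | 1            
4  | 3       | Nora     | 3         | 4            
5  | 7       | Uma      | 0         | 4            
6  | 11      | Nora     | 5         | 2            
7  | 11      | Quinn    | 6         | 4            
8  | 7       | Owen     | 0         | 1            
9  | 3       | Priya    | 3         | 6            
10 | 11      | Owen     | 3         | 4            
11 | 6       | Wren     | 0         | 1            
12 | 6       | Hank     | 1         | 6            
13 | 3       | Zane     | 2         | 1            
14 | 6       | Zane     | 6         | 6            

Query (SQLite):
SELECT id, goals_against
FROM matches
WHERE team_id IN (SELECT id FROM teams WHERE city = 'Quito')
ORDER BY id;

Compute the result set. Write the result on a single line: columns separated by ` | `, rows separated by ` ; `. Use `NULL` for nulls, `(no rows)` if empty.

2 | 5 ; 5 | 4 ; 8 | 1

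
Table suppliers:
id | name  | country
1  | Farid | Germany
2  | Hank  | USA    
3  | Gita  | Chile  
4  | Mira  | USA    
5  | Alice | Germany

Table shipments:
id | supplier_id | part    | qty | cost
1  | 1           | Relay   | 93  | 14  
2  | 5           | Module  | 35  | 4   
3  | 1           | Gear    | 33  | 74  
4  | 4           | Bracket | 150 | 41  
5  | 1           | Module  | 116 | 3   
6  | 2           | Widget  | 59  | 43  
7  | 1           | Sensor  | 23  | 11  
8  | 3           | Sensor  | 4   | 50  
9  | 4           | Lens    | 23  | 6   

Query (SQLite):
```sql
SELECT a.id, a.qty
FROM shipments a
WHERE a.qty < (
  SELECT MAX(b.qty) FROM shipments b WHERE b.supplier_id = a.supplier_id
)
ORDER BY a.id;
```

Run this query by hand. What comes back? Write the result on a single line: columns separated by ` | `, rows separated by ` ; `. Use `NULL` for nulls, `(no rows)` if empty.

For each shipments row a, compute MAX(qty) over rows sharing a.supplier_id.
Keep row a if a.qty < that per-group MAX.
  supplier_id=1: MAX(qty) = 116
  supplier_id=2: MAX(qty) = 59
  supplier_id=3: MAX(qty) = 4
  supplier_id=4: MAX(qty) = 150
  supplier_id=5: MAX(qty) = 35

1 | 93 ; 3 | 33 ; 7 | 23 ; 9 | 23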